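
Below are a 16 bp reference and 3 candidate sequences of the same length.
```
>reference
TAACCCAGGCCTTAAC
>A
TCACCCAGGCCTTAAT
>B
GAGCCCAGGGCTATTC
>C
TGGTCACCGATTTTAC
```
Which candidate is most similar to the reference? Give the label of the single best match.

A differs at 2 bases; B differs at 6 bases; C differs at 9 bases. The closest is A.

A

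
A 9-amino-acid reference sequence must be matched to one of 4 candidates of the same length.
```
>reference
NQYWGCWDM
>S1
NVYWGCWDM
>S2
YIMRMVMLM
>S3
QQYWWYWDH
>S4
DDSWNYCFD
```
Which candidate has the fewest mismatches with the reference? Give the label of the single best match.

Hamming distances to reference — S1: 1; S2: 8; S3: 4; S4: 8.
Smallest is S1 with 1 mismatch.

S1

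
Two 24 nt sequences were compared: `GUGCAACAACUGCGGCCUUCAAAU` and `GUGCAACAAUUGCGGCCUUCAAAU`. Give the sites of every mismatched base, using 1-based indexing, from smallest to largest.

10

Scanning 1-based: 10: C/U.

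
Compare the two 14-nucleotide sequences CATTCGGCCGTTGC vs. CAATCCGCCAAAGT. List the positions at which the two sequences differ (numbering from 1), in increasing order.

3, 6, 10, 11, 12, 14

Differences at position 3 (T→A), position 6 (G→C), position 10 (G→A), position 11 (T→A), position 12 (T→A), position 14 (C→T).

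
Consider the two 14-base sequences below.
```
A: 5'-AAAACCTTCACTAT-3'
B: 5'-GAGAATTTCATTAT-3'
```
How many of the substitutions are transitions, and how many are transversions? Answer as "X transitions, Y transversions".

4 transitions, 1 transversion

Mismatches (1-based):
base 1: A→G (purine→purine, transition)
base 3: A→G (purine→purine, transition)
base 5: C→A (pyrimidine→purine, transversion)
base 6: C→T (pyrimidine→pyrimidine, transition)
base 11: C→T (pyrimidine→pyrimidine, transition)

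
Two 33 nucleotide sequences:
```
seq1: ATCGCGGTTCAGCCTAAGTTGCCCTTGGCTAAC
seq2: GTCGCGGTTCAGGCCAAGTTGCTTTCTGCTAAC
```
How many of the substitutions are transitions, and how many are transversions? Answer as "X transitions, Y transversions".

Transitions (purine↔purine or pyrimidine↔pyrimidine): 1 A→G, 15 T→C, 23 C→T, 24 C→T, 26 T→C.
Transversions (purine↔pyrimidine): 13 C→G, 27 G→T.

5 transitions, 2 transversions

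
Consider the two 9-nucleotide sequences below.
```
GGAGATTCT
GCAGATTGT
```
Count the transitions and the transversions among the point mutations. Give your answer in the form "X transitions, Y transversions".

0 transitions, 2 transversions

Mismatches (1-based):
site 2: G→C (purine→pyrimidine, transversion)
site 8: C→G (pyrimidine→purine, transversion)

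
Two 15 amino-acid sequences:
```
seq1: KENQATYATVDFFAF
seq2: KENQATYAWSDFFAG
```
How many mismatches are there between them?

3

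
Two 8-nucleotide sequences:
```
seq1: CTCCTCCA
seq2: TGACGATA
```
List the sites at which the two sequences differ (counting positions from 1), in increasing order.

1, 2, 3, 5, 6, 7

Scanning 1-based: 1: C/T; 2: T/G; 3: C/A; 5: T/G; 6: C/A; 7: C/T.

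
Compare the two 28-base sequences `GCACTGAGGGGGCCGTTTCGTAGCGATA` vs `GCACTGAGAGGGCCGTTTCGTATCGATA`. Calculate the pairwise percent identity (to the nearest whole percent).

Mismatches at positions 9, 23 (1-based): 2 of 28.
Identical positions: 26/28 = 92.86% → 93%.

93%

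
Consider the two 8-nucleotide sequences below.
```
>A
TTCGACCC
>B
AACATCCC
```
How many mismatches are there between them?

4

Mismatches (1-based): base 1: T→A; base 2: T→A; base 4: G→A; base 5: A→T.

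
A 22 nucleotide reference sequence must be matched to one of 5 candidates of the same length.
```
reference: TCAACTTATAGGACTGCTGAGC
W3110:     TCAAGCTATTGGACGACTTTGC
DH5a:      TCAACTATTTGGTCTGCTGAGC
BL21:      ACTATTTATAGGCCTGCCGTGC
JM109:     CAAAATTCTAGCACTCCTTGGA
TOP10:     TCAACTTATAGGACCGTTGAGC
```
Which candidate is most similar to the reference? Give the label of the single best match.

W3110 differs at 7 bases; DH5a differs at 4 bases; BL21 differs at 6 bases; JM109 differs at 9 bases; TOP10 differs at 2 bases. The closest is TOP10.

TOP10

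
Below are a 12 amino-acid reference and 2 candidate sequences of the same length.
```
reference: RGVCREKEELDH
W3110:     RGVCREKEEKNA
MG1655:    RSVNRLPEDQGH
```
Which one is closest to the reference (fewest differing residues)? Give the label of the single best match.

Hamming distances to reference — W3110: 3; MG1655: 7.
Smallest is W3110 with 3 mismatches.

W3110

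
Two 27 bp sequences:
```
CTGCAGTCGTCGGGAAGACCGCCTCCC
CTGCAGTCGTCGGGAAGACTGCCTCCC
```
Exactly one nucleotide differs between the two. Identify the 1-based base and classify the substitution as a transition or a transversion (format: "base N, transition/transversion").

The sequences differ only at base 20: C→T (pyrimidine→pyrimidine), a transition.

base 20, transition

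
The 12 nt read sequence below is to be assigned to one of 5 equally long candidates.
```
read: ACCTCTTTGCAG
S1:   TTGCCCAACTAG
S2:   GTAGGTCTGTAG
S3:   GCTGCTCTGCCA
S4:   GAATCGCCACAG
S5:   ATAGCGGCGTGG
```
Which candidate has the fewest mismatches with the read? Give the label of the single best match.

S3

Hamming distances to read — S1: 9; S2: 7; S3: 6; S4: 7; S5: 8.
Smallest is S3 with 6 mismatches.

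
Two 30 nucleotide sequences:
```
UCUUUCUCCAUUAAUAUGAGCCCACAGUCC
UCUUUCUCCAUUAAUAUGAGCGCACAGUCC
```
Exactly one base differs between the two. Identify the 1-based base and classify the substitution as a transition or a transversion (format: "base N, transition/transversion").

The sequences differ only at base 22: C→G (pyrimidine→purine), a transversion.

base 22, transversion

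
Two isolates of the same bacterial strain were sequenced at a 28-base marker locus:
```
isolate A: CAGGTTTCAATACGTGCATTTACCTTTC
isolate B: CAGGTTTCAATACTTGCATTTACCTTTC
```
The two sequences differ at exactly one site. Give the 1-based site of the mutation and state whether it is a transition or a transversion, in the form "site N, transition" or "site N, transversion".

Site 14 changes G→T. G is a purine and T is a pyrimidine, so this is a transversion.

site 14, transversion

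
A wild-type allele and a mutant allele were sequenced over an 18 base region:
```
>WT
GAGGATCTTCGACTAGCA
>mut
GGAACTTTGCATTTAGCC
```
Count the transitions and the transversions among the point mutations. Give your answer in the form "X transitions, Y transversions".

6 transitions, 4 transversions

Mismatches (1-based):
site 2: A→G (purine→purine, transition)
site 3: G→A (purine→purine, transition)
site 4: G→A (purine→purine, transition)
site 5: A→C (purine→pyrimidine, transversion)
site 7: C→T (pyrimidine→pyrimidine, transition)
site 9: T→G (pyrimidine→purine, transversion)
site 11: G→A (purine→purine, transition)
site 12: A→T (purine→pyrimidine, transversion)
site 13: C→T (pyrimidine→pyrimidine, transition)
site 18: A→C (purine→pyrimidine, transversion)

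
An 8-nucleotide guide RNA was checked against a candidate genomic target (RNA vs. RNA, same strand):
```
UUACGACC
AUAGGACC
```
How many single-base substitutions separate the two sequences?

Comparing position by position, 2 bases differ: 1 (U/A), 4 (C/G).

2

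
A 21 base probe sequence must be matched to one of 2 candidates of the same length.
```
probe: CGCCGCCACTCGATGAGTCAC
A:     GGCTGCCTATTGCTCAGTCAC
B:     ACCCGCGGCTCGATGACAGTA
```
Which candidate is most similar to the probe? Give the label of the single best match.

A

Hamming distances to probe — A: 7; B: 9.
Smallest is A with 7 mismatches.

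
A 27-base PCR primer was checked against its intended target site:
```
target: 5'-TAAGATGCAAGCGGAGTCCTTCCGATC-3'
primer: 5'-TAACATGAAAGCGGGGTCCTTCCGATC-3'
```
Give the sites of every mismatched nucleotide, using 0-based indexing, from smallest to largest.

3, 7, 14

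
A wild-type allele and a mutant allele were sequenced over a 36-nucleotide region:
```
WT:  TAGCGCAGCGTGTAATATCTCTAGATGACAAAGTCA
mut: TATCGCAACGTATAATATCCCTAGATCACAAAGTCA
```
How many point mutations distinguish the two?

5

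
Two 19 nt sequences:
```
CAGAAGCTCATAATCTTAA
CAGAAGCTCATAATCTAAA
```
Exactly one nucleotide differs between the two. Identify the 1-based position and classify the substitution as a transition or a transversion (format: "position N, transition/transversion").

position 17, transversion

The sequences differ only at position 17: T→A (pyrimidine→purine), a transversion.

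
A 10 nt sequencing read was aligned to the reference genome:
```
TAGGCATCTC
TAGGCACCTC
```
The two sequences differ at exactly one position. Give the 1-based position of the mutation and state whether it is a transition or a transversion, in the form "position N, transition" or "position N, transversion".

position 7, transition

Position 7 changes T→C. T is a pyrimidine and C is a pyrimidine, so this is a transition.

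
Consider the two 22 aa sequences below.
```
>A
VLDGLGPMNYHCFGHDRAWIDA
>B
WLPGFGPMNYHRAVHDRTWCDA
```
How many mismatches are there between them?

Comparing position by position, 8 residues differ: 1 (V/W), 3 (D/P), 5 (L/F), 12 (C/R), 13 (F/A), 14 (G/V), 18 (A/T), 20 (I/C).

8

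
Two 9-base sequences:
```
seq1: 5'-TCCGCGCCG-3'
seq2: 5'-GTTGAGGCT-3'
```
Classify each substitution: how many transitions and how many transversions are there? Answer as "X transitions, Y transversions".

2 transitions, 4 transversions

Mismatches (1-based):
position 1: T→G (pyrimidine→purine, transversion)
position 2: C→T (pyrimidine→pyrimidine, transition)
position 3: C→T (pyrimidine→pyrimidine, transition)
position 5: C→A (pyrimidine→purine, transversion)
position 7: C→G (pyrimidine→purine, transversion)
position 9: G→T (purine→pyrimidine, transversion)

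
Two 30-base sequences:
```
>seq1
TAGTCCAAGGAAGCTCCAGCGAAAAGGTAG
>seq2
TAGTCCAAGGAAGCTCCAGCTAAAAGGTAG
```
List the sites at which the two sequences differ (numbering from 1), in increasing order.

21

Differences at site 21 (G→T).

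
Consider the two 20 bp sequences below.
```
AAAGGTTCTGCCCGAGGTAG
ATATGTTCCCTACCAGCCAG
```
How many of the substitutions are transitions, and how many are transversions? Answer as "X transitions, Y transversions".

Mismatches (1-based):
base 2: A→T (purine→pyrimidine, transversion)
base 4: G→T (purine→pyrimidine, transversion)
base 9: T→C (pyrimidine→pyrimidine, transition)
base 10: G→C (purine→pyrimidine, transversion)
base 11: C→T (pyrimidine→pyrimidine, transition)
base 12: C→A (pyrimidine→purine, transversion)
base 14: G→C (purine→pyrimidine, transversion)
base 17: G→C (purine→pyrimidine, transversion)
base 18: T→C (pyrimidine→pyrimidine, transition)

3 transitions, 6 transversions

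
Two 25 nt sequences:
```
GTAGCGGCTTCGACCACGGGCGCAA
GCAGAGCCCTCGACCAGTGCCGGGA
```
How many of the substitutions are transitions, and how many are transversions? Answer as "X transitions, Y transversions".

3 transitions, 6 transversions

Transitions (purine↔purine or pyrimidine↔pyrimidine): 2 T→C, 9 T→C, 24 A→G.
Transversions (purine↔pyrimidine): 5 C→A, 7 G→C, 17 C→G, 18 G→T, 20 G→C, 23 C→G.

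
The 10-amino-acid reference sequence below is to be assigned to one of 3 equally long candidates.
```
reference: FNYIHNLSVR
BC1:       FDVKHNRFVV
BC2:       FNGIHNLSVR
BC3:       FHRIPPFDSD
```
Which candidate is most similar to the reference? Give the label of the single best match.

Hamming distances to reference — BC1: 6; BC2: 1; BC3: 8.
Smallest is BC2 with 1 mismatch.

BC2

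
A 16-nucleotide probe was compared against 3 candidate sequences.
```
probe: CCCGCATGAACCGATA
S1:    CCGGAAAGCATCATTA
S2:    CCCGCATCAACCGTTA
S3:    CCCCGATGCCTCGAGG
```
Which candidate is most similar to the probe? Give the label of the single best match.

S2

Hamming distances to probe — S1: 7; S2: 2; S3: 7.
Smallest is S2 with 2 mismatches.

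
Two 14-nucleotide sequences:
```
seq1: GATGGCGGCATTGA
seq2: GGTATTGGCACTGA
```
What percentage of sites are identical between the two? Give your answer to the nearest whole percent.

64%

Mismatches at positions 2, 4, 5, 6, 11 (1-based): 5 of 14.
Identical positions: 9/14 = 64.29% → 64%.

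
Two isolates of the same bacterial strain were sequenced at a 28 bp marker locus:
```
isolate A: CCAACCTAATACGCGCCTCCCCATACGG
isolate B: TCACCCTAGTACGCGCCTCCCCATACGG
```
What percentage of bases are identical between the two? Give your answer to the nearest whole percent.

89%

3 positions differ (1, 4, 9), so 25 of 28 match: 25/28 = 89.29%.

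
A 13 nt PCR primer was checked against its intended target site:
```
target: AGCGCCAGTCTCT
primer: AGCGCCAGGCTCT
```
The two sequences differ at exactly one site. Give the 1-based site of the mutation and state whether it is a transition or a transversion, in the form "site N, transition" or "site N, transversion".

site 9, transversion

The sequences differ only at site 9: T→G (pyrimidine→purine), a transversion.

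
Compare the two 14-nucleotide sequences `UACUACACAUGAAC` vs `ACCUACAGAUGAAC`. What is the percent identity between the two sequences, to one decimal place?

Mismatches at positions 1, 2, 8 (1-based): 3 of 14.
Identical positions: 11/14 = 78.57% → 78.6%.

78.6%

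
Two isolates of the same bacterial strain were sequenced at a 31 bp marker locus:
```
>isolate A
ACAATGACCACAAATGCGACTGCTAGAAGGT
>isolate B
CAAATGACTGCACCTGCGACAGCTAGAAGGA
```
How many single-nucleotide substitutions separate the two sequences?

8

The sequences differ at positions 1, 2, 9, 10, 13, 14, 21, 31 (1-based) — 8 in total.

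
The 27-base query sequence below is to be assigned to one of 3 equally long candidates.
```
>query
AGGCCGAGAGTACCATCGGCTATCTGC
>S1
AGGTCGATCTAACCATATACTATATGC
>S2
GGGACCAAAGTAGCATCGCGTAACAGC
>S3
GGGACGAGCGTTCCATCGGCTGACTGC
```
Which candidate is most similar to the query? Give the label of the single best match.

Hamming distances to query — S1: 9; S2: 9; S3: 6.
Smallest is S3 with 6 mismatches.

S3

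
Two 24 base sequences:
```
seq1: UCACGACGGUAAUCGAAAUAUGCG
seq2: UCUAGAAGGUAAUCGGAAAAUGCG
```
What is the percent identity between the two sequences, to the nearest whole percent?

Mismatches at positions 3, 4, 7, 16, 19 (1-based): 5 of 24.
Identical positions: 19/24 = 79.17% → 79%.

79%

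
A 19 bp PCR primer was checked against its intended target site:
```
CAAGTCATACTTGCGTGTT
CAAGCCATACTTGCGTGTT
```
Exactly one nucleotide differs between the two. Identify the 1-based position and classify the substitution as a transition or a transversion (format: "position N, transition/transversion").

The sequences differ only at position 5: T→C (pyrimidine→pyrimidine), a transition.

position 5, transition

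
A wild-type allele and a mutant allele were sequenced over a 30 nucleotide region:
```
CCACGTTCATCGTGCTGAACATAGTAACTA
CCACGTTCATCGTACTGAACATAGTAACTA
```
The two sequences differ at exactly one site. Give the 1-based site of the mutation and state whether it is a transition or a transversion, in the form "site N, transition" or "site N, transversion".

site 14, transition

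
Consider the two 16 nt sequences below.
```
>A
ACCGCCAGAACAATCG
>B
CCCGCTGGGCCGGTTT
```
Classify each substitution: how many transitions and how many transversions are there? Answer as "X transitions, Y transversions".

Mismatches (1-based):
position 1: A→C (purine→pyrimidine, transversion)
position 6: C→T (pyrimidine→pyrimidine, transition)
position 7: A→G (purine→purine, transition)
position 9: A→G (purine→purine, transition)
position 10: A→C (purine→pyrimidine, transversion)
position 12: A→G (purine→purine, transition)
position 13: A→G (purine→purine, transition)
position 15: C→T (pyrimidine→pyrimidine, transition)
position 16: G→T (purine→pyrimidine, transversion)

6 transitions, 3 transversions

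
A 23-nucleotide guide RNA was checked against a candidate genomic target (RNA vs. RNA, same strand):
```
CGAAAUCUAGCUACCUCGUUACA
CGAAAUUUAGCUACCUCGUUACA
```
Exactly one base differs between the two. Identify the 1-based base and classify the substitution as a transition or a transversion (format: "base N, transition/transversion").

base 7, transition

Base 7 changes C→U. C is a pyrimidine and U is a pyrimidine, so this is a transition.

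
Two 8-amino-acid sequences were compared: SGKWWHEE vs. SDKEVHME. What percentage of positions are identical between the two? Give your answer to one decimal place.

50.0%

Mismatches at positions 2, 4, 5, 7 (1-based): 4 of 8.
Identical positions: 4/8 = 50% → 50.0%.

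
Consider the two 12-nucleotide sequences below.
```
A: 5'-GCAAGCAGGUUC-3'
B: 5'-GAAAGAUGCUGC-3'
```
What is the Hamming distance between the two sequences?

5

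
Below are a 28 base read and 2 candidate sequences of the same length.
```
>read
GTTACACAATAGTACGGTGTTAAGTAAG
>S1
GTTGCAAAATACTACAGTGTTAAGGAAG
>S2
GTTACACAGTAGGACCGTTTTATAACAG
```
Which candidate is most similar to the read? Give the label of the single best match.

Hamming distances to read — S1: 5; S2: 8.
Smallest is S1 with 5 mismatches.

S1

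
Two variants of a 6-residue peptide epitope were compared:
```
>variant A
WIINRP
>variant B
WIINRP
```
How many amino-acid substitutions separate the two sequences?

0

The two sequences are identical at every position.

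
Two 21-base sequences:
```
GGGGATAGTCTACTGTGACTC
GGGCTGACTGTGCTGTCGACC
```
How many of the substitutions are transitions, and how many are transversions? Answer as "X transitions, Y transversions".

3 transitions, 7 transversions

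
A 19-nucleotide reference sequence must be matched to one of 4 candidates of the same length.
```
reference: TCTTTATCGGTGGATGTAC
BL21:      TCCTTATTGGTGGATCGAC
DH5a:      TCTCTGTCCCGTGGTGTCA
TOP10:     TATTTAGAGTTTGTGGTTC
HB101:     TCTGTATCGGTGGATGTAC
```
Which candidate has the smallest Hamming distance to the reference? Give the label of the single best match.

Hamming distances to reference — BL21: 4; DH5a: 9; TOP10: 8; HB101: 1.
Smallest is HB101 with 1 mismatch.

HB101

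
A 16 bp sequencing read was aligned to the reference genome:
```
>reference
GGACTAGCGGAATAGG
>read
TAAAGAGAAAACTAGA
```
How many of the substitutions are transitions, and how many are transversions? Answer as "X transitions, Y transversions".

4 transitions, 5 transversions

Transitions (purine↔purine or pyrimidine↔pyrimidine): 2 G→A, 9 G→A, 10 G→A, 16 G→A.
Transversions (purine↔pyrimidine): 1 G→T, 4 C→A, 5 T→G, 8 C→A, 12 A→C.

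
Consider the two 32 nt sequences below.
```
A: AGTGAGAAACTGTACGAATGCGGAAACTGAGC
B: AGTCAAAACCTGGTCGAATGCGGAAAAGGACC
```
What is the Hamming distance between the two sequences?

Comparing position by position, 8 positions differ: 4 (G/C), 6 (G/A), 9 (A/C), 13 (T/G), 14 (A/T), 27 (C/A), 28 (T/G), 31 (G/C).

8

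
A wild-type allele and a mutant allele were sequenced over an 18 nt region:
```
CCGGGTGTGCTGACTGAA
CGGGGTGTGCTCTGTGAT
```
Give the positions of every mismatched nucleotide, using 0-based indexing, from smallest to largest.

1, 11, 12, 13, 17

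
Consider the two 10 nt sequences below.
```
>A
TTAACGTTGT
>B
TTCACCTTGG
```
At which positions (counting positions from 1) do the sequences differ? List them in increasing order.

3, 6, 10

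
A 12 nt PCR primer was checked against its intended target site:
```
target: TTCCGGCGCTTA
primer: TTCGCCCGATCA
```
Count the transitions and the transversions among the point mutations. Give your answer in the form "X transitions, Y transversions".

1 transition, 4 transversions

Mismatches (1-based):
base 4: C→G (pyrimidine→purine, transversion)
base 5: G→C (purine→pyrimidine, transversion)
base 6: G→C (purine→pyrimidine, transversion)
base 9: C→A (pyrimidine→purine, transversion)
base 11: T→C (pyrimidine→pyrimidine, transition)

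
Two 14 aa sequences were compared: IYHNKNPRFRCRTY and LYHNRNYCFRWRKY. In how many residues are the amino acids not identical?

Mismatches (1-based): residue 1: I→L; residue 5: K→R; residue 7: P→Y; residue 8: R→C; residue 11: C→W; residue 13: T→K.

6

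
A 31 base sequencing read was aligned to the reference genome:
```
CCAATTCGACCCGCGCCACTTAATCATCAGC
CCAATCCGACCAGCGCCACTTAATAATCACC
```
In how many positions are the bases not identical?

Mismatches (1-based): position 6: T→C; position 12: C→A; position 25: C→A; position 30: G→C.

4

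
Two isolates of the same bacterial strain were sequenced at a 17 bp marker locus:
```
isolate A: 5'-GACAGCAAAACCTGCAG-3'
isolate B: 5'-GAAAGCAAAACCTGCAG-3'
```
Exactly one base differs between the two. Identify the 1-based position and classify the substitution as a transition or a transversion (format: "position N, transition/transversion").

Position 3 changes C→A. C is a pyrimidine and A is a purine, so this is a transversion.

position 3, transversion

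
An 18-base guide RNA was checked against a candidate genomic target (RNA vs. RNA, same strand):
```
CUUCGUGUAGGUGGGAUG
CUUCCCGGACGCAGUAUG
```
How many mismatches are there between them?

Comparing position by position, 7 sites differ: 5 (G/C), 6 (U/C), 8 (U/G), 10 (G/C), 12 (U/C), 13 (G/A), 15 (G/U).

7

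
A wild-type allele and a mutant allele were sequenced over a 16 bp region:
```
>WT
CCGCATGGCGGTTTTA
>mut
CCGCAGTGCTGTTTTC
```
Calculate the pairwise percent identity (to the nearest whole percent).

4 positions differ (6, 7, 10, 16), so 12 of 16 match: 12/16 = 75%.

75%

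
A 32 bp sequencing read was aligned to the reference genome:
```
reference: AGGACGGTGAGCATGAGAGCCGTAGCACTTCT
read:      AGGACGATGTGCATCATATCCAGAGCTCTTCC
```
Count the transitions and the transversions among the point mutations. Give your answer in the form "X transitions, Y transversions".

3 transitions, 6 transversions

Transitions (purine↔purine or pyrimidine↔pyrimidine): 7 G→A, 22 G→A, 32 T→C.
Transversions (purine↔pyrimidine): 10 A→T, 15 G→C, 17 G→T, 19 G→T, 23 T→G, 27 A→T.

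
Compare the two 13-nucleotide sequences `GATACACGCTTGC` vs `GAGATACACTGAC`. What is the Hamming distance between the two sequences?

5

The sequences differ at sites 3, 5, 8, 11, 12 (1-based) — 5 in total.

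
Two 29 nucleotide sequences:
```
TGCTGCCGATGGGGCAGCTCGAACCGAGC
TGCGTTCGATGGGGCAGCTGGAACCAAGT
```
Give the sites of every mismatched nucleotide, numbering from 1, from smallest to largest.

4, 5, 6, 20, 26, 29

Scanning 1-based: 4: T/G; 5: G/T; 6: C/T; 20: C/G; 26: G/A; 29: C/T.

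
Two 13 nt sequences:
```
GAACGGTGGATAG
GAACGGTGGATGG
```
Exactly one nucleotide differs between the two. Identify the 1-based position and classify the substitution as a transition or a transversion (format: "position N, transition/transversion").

position 12, transition

The sequences differ only at position 12: A→G (purine→purine), a transition.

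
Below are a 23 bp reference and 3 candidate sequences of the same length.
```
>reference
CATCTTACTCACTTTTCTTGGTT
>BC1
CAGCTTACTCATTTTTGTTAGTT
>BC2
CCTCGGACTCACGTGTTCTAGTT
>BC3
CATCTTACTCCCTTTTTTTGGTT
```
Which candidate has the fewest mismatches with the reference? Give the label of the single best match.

Hamming distances to reference — BC1: 4; BC2: 8; BC3: 2.
Smallest is BC3 with 2 mismatches.

BC3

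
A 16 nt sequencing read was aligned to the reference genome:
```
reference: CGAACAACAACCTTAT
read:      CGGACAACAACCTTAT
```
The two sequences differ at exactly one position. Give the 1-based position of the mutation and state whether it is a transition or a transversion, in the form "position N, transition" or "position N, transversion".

Position 3 changes A→G. A is a purine and G is a purine, so this is a transition.

position 3, transition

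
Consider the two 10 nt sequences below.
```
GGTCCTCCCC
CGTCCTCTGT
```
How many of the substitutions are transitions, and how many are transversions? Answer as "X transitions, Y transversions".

2 transitions, 2 transversions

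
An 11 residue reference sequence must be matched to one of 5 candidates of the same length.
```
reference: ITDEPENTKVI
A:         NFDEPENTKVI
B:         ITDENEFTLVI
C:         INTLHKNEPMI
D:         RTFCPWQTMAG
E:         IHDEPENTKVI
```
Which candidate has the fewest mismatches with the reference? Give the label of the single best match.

E

A differs at 2 positions; B differs at 3 positions; C differs at 8 positions; D differs at 8 positions; E differs at 1 position. The closest is E.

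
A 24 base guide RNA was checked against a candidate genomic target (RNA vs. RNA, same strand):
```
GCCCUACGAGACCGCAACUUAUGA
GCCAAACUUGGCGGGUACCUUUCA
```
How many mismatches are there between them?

11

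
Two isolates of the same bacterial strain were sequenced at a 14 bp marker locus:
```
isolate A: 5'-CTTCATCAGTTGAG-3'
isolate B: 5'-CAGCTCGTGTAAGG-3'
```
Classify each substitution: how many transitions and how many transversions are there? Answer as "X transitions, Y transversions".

Transitions (purine↔purine or pyrimidine↔pyrimidine): 6 T→C, 12 G→A, 13 A→G.
Transversions (purine↔pyrimidine): 2 T→A, 3 T→G, 5 A→T, 7 C→G, 8 A→T, 11 T→A.

3 transitions, 6 transversions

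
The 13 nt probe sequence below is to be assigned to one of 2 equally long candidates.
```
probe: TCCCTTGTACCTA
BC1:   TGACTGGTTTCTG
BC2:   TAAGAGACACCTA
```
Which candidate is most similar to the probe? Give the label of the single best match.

Hamming distances to probe — BC1: 6; BC2: 7.
Smallest is BC1 with 6 mismatches.

BC1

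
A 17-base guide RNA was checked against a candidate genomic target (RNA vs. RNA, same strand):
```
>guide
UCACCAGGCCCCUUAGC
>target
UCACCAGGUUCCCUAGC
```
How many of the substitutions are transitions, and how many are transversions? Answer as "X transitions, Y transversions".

Mismatches (1-based):
site 9: C→U (pyrimidine→pyrimidine, transition)
site 10: C→U (pyrimidine→pyrimidine, transition)
site 13: U→C (pyrimidine→pyrimidine, transition)

3 transitions, 0 transversions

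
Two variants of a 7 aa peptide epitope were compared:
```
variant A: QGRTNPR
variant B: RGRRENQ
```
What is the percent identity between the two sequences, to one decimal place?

28.6%

5 positions differ (1, 4, 5, 6, 7), so 2 of 7 match: 2/7 = 28.57%.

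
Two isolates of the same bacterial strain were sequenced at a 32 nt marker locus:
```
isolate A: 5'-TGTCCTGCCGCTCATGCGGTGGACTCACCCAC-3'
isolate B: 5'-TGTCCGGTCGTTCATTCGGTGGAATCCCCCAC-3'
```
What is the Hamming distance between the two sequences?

The sequences differ at sites 6, 8, 11, 16, 24, 27 (1-based) — 6 in total.

6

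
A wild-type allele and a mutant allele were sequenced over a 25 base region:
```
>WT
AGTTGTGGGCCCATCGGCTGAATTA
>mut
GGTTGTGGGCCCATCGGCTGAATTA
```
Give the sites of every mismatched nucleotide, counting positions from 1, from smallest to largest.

1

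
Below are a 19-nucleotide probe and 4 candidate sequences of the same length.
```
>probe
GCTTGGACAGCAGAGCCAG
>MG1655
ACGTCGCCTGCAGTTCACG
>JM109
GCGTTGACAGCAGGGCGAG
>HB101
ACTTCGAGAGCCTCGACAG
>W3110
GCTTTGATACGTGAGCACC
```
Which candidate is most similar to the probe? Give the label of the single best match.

JM109

Hamming distances to probe — MG1655: 9; JM109: 4; HB101: 7; W3110: 8.
Smallest is JM109 with 4 mismatches.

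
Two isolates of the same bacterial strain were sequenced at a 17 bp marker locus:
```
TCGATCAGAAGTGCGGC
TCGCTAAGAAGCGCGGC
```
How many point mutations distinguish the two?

Comparing position by position, 3 positions differ: 4 (A/C), 6 (C/A), 12 (T/C).

3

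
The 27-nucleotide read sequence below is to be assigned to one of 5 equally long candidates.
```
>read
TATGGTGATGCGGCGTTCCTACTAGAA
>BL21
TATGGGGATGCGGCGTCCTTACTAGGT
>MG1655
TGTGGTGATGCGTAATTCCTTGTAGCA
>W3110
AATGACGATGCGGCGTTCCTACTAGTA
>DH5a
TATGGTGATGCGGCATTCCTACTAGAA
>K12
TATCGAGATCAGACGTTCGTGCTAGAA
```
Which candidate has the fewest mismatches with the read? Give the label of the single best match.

DH5a

BL21 differs at 5 positions; MG1655 differs at 7 positions; W3110 differs at 4 positions; DH5a differs at 1 position; K12 differs at 7 positions. The closest is DH5a.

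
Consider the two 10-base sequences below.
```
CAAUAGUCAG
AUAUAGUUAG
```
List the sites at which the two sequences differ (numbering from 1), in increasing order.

Scanning 1-based: 1: C/A; 2: A/U; 8: C/U.

1, 2, 8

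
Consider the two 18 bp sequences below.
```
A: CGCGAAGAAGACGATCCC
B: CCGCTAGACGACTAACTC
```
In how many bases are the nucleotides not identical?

The sequences differ at bases 2, 3, 4, 5, 9, 13, 15, 17 (1-based) — 8 in total.

8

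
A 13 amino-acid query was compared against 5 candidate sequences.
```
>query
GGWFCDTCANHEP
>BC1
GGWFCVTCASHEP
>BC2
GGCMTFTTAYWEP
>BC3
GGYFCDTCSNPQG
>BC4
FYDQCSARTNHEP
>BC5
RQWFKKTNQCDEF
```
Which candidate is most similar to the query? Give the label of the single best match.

BC1

BC1 differs at 2 positions; BC2 differs at 7 positions; BC3 differs at 5 positions; BC4 differs at 8 positions; BC5 differs at 9 positions. The closest is BC1.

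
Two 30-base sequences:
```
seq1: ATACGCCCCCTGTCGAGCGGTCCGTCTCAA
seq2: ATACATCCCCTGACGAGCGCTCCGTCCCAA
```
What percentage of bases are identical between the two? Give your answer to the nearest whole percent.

5 positions differ (5, 6, 13, 20, 27), so 25 of 30 match: 25/30 = 83.33%.

83%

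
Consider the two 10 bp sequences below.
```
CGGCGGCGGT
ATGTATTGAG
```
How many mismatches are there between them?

8

Comparing position by position, 8 positions differ: 1 (C/A), 2 (G/T), 4 (C/T), 5 (G/A), 6 (G/T), 7 (C/T), 9 (G/A), 10 (T/G).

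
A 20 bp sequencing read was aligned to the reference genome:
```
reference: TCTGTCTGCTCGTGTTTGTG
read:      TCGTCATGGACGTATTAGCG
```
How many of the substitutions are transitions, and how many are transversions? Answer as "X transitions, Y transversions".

3 transitions, 6 transversions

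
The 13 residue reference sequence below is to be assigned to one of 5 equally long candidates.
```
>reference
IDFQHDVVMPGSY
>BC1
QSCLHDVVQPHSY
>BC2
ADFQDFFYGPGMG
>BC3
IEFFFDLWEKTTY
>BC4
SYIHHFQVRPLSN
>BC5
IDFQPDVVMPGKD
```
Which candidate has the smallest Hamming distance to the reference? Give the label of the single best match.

BC1 differs at 6 residues; BC2 differs at 8 residues; BC3 differs at 9 residues; BC4 differs at 9 residues; BC5 differs at 3 residues. The closest is BC5.

BC5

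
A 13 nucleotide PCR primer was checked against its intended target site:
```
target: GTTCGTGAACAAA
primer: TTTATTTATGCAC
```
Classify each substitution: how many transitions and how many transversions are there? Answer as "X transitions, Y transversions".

Transitions (purine↔purine or pyrimidine↔pyrimidine): none.
Transversions (purine↔pyrimidine): 1 G→T, 4 C→A, 5 G→T, 7 G→T, 9 A→T, 10 C→G, 11 A→C, 13 A→C.

0 transitions, 8 transversions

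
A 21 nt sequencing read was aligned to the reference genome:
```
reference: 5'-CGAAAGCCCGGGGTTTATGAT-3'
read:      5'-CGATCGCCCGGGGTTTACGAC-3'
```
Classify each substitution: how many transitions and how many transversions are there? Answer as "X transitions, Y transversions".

2 transitions, 2 transversions

Mismatches (1-based):
site 4: A→T (purine→pyrimidine, transversion)
site 5: A→C (purine→pyrimidine, transversion)
site 18: T→C (pyrimidine→pyrimidine, transition)
site 21: T→C (pyrimidine→pyrimidine, transition)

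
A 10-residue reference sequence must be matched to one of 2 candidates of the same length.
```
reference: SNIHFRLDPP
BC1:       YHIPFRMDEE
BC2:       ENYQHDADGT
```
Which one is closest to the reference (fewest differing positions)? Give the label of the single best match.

BC1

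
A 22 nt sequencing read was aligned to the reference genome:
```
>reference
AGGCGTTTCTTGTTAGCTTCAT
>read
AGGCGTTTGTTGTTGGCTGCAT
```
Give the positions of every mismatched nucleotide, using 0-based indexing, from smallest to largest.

Differences at position 8 (C→G), position 14 (A→G), position 18 (T→G).

8, 14, 18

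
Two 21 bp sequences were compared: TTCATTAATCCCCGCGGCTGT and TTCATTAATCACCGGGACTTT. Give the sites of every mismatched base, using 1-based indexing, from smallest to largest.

11, 15, 17, 20

Scanning 1-based: 11: C/A; 15: C/G; 17: G/A; 20: G/T.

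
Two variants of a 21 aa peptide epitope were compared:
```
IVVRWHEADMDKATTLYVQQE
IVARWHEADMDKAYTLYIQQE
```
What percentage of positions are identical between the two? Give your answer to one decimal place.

85.7%

Mismatches at positions 3, 14, 18 (1-based): 3 of 21.
Identical positions: 18/21 = 85.71% → 85.7%.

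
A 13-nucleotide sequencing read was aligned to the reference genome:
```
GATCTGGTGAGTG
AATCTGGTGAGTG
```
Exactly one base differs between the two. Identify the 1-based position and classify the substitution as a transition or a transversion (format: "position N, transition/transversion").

Position 1 changes G→A. G is a purine and A is a purine, so this is a transition.

position 1, transition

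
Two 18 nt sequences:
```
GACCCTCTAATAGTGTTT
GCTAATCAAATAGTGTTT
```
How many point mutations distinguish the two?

5

Mismatches (1-based): site 2: A→C; site 3: C→T; site 4: C→A; site 5: C→A; site 8: T→A.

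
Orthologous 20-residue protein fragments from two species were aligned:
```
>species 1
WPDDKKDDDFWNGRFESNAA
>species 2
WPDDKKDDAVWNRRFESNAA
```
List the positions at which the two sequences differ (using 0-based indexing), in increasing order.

8, 9, 12

Scanning 0-based: 8: D/A; 9: F/V; 12: G/R.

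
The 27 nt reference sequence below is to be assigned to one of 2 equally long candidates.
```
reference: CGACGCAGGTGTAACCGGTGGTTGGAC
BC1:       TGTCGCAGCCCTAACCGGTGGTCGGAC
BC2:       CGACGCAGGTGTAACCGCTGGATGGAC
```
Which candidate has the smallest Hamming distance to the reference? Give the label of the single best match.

BC2

BC1 differs at 6 sites; BC2 differs at 2 sites. The closest is BC2.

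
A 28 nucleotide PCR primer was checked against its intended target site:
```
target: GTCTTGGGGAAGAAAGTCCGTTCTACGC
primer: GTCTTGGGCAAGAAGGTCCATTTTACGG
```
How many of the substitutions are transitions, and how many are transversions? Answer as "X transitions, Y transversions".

3 transitions, 2 transversions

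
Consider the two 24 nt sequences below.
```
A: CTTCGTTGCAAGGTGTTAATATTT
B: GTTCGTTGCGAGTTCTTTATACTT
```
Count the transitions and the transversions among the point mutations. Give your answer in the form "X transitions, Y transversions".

Mismatches (1-based):
site 1: C→G (pyrimidine→purine, transversion)
site 10: A→G (purine→purine, transition)
site 13: G→T (purine→pyrimidine, transversion)
site 15: G→C (purine→pyrimidine, transversion)
site 18: A→T (purine→pyrimidine, transversion)
site 22: T→C (pyrimidine→pyrimidine, transition)

2 transitions, 4 transversions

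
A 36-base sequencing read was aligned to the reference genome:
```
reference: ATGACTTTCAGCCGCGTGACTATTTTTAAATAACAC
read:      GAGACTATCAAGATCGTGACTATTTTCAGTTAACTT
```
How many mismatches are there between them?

Comparing position by position, 12 bases differ: 1 (A/G), 2 (T/A), 7 (T/A), 11 (G/A), 12 (C/G), 13 (C/A), 14 (G/T), 27 (T/C), 29 (A/G), 30 (A/T), 35 (A/T), 36 (C/T).

12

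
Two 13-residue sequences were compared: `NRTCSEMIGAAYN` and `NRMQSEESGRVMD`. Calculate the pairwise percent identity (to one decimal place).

38.5%

8 positions differ (3, 4, 7, 8, 10, 11, 12, 13), so 5 of 13 match: 5/13 = 38.46%.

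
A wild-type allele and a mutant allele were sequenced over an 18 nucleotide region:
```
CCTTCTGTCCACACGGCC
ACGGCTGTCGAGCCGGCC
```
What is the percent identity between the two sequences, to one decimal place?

Mismatches at positions 1, 3, 4, 10, 12, 13 (1-based): 6 of 18.
Identical positions: 12/18 = 66.67% → 66.7%.

66.7%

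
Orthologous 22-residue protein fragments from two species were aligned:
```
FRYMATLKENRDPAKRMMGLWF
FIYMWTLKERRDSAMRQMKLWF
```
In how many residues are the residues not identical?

Comparing position by position, 7 residues differ: 2 (R/I), 5 (A/W), 10 (N/R), 13 (P/S), 15 (K/M), 17 (M/Q), 19 (G/K).

7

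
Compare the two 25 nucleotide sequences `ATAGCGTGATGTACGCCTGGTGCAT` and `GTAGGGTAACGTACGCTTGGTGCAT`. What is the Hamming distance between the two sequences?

5

Mismatches (1-based): position 1: A→G; position 5: C→G; position 8: G→A; position 10: T→C; position 17: C→T.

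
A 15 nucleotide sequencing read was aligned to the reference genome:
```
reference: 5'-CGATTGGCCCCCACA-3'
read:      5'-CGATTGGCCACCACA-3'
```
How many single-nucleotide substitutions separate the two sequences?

Comparing position by position, 1 site differs: 10 (C/A).

1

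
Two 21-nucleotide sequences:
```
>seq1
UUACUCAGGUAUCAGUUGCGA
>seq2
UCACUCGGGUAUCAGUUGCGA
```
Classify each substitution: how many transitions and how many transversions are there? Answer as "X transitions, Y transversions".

2 transitions, 0 transversions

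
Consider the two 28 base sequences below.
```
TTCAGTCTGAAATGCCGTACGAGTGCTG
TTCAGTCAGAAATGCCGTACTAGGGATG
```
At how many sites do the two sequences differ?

4

Comparing position by position, 4 sites differ: 8 (T/A), 21 (G/T), 24 (T/G), 26 (C/A).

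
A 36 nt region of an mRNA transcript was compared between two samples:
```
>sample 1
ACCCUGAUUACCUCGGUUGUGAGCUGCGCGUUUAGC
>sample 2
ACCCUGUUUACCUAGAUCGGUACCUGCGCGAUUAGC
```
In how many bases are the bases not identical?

8

Comparing position by position, 8 bases differ: 7 (A/U), 14 (C/A), 16 (G/A), 18 (U/C), 20 (U/G), 21 (G/U), 23 (G/C), 31 (U/A).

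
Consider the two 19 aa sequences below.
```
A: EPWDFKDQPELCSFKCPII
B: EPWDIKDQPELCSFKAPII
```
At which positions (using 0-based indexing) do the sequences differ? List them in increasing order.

4, 15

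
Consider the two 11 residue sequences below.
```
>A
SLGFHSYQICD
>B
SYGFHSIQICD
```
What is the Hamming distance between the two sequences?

2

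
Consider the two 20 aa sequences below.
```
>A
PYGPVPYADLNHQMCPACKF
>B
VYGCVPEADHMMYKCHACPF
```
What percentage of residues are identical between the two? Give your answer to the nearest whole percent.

50%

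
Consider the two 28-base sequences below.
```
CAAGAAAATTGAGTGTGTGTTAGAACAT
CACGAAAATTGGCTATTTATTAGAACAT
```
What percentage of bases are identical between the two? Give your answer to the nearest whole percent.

6 positions differ (3, 12, 13, 15, 17, 19), so 22 of 28 match: 22/28 = 78.57%.

79%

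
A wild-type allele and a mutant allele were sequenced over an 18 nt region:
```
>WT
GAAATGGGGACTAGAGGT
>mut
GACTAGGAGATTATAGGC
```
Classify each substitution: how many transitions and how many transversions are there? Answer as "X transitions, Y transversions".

Mismatches (1-based):
base 3: A→C (purine→pyrimidine, transversion)
base 4: A→T (purine→pyrimidine, transversion)
base 5: T→A (pyrimidine→purine, transversion)
base 8: G→A (purine→purine, transition)
base 11: C→T (pyrimidine→pyrimidine, transition)
base 14: G→T (purine→pyrimidine, transversion)
base 18: T→C (pyrimidine→pyrimidine, transition)

3 transitions, 4 transversions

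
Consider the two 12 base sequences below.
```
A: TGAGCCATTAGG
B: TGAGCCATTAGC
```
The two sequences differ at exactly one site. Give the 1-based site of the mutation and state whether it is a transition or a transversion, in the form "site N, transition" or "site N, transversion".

The sequences differ only at site 12: G→C (purine→pyrimidine), a transversion.

site 12, transversion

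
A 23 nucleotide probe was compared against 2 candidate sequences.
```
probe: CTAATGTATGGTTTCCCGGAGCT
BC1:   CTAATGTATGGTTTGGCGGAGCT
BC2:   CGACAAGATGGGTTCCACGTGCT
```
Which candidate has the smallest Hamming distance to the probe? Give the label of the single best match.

BC1

BC1 differs at 2 bases; BC2 differs at 9 bases. The closest is BC1.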